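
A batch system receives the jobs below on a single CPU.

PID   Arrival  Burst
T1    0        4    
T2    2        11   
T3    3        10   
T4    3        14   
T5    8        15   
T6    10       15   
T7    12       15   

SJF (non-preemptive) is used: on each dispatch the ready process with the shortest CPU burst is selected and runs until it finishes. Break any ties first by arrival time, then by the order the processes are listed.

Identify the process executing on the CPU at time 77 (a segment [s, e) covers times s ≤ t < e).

Schedule: | T1 0-4 | T3 4-14 | T2 14-25 | T4 25-39 | T5 39-54 | T6 54-69 | T7 69-84 |
Completion: T1=4  T2=25  T3=14  T4=39  T5=54  T6=69  T7=84

T7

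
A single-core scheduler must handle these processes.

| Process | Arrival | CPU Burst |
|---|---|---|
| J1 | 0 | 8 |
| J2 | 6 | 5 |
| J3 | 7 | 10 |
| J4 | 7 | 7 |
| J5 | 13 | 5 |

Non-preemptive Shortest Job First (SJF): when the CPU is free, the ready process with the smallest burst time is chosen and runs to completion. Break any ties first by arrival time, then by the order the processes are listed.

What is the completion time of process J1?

8

Gantt: | J1 0-8 | J2 8-13 | J5 13-18 | J4 18-25 | J3 25-35 |
Completion: J1=8  J2=13  J3=35  J4=25  J5=18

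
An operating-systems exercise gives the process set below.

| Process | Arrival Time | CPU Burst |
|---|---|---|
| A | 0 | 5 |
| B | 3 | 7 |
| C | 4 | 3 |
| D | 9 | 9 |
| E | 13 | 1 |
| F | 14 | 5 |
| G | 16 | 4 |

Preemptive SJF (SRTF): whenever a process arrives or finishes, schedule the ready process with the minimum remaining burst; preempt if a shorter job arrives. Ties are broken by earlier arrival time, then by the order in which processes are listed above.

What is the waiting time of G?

Gantt: | A 0-5 | C 5-8 | B 8-13 | E 13-14 | B 14-16 | G 16-20 | F 20-25 | D 25-34 |
Completion: A=5  B=16  C=8  D=34  E=14  F=25  G=20
Waiting(G) = turnaround − burst = 4 − 4 = 0

0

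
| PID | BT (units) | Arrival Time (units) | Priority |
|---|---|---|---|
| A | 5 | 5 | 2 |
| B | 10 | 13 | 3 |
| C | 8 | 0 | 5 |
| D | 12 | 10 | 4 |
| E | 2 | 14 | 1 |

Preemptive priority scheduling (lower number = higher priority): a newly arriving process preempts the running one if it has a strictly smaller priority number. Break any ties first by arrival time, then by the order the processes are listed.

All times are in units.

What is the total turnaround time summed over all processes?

80

Gantt: | C 0-5 | A 5-10 | D 10-13 | B 13-14 | E 14-16 | B 16-25 | D 25-34 | C 34-37 |
Completion: A=10  B=25  C=37  D=34  E=16
Turnaround (C−A): A=5  B=12  C=37  D=24  E=2
Turnaround = completion − arrival: A=5, B=12, C=37, D=24, E=2
Total turnaround = 5 + 12 + 37 + 24 + 2 = 80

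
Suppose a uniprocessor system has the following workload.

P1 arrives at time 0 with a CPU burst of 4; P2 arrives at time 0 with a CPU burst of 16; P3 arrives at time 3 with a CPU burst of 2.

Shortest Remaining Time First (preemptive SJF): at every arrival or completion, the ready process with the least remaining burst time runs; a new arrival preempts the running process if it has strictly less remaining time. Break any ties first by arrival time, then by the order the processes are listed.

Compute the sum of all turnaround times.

29

Timeline: | P1 0-4 | P3 4-6 | P2 6-22 |
Completion: P1=4  P2=22  P3=6
Turnaround (C−A): P1=4  P2=22  P3=3
Turnaround = completion − arrival: P1=4, P2=22, P3=3
Total turnaround = 4 + 22 + 3 = 29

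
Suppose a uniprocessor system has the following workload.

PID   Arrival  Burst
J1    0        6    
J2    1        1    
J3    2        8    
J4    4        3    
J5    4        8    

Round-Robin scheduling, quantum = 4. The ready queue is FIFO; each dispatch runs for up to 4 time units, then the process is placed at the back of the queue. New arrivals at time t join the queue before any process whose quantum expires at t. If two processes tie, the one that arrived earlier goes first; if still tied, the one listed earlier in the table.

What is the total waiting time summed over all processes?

Schedule: | J1 0-4 | J2 4-5 | J3 5-9 | J4 9-12 | J5 12-16 | J1 16-18 | J3 18-22 | J5 22-26 |
Completion: J1=18  J2=5  J3=22  J4=12  J5=26
Turnaround (C−A): J1=18  J2=4  J3=20  J4=8  J5=22
Waiting = turnaround − burst: J1=12, J2=3, J3=12, J4=5, J5=14
Total waiting = 12 + 3 + 12 + 5 + 14 = 46

46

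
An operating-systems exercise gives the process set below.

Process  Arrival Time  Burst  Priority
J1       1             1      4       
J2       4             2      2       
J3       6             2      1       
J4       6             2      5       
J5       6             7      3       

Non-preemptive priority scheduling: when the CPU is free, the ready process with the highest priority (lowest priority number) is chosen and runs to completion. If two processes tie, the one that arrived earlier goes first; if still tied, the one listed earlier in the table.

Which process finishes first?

J1

Gantt: | idle 0-1 | J1 1-2 | idle 2-4 | J2 4-6 | J3 6-8 | J5 8-15 | J4 15-17 |
Completion: J1=2  J2=6  J3=8  J4=17  J5=15
Turnaround (C−A): J1=1  J2=2  J3=2  J4=11  J5=9
Finish order: J1 → J2 → J3 → J5 → J4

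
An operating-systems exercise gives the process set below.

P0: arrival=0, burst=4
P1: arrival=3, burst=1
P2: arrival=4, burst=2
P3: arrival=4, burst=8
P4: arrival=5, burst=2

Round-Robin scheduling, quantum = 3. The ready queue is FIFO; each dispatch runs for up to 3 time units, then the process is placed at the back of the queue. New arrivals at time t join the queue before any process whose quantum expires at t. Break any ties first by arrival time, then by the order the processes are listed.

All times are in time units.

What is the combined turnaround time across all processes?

29

Gantt: | P0 0-3 | P1 3-4 | P0 4-5 | P2 5-7 | P3 7-10 | P4 10-12 | P3 12-17 |
Completion: P0=5  P1=4  P2=7  P3=17  P4=12
Turnaround (C−A): P0=5  P1=1  P2=3  P3=13  P4=7
Turnaround = completion − arrival: P0=5, P1=1, P2=3, P3=13, P4=7
Total turnaround = 5 + 1 + 3 + 13 + 7 = 29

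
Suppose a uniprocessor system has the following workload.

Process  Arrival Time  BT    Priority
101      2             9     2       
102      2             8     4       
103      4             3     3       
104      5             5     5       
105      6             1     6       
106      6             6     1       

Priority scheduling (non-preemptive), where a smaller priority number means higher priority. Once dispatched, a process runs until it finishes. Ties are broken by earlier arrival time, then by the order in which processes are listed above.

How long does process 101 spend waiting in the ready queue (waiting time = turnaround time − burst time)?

0

Schedule: | idle 0-2 | 101 2-11 | 106 11-17 | 103 17-20 | 102 20-28 | 104 28-33 | 105 33-34 |
Completion: 101=11  102=28  103=20  104=33  105=34  106=17
Waiting(101) = turnaround − burst = 9 − 9 = 0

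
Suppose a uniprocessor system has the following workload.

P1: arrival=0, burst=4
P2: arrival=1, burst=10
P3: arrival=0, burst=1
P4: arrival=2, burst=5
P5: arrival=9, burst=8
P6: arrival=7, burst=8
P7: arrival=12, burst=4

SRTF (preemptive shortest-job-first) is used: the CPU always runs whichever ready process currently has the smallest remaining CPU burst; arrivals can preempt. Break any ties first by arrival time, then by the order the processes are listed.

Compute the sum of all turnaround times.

93

Gantt: | P3 0-1 | P1 1-5 | P4 5-10 | P6 10-12 | P7 12-16 | P6 16-22 | P5 22-30 | P2 30-40 |
Completion: P1=5  P2=40  P3=1  P4=10  P5=30  P6=22  P7=16
Turnaround = completion − arrival: P1=5, P2=39, P3=1, P4=8, P5=21, P6=15, P7=4
Total turnaround = 5 + 39 + 1 + 8 + 21 + 15 + 4 = 93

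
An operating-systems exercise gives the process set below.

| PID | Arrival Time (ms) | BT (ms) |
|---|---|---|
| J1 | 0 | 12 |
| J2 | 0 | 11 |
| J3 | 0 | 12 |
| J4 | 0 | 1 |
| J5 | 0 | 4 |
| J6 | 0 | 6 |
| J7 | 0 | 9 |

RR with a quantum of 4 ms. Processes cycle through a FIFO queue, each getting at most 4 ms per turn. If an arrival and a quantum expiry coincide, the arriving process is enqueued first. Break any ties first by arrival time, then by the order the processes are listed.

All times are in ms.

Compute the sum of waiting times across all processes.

Gantt: | J1 0-4 | J2 4-8 | J3 8-12 | J4 12-13 | J5 13-17 | J6 17-21 | J7 21-25 | J1 25-29 | J2 29-33 | J3 33-37 | J6 37-39 | J7 39-43 | J1 43-47 | J2 47-50 | J3 50-54 | J7 54-55 |
Completion: J1=47  J2=50  J3=54  J4=13  J5=17  J6=39  J7=55
Waiting = turnaround − burst: J1=35, J2=39, J3=42, J4=12, J5=13, J6=33, J7=46
Total waiting = 35 + 39 + 42 + 12 + 13 + 33 + 46 = 220

220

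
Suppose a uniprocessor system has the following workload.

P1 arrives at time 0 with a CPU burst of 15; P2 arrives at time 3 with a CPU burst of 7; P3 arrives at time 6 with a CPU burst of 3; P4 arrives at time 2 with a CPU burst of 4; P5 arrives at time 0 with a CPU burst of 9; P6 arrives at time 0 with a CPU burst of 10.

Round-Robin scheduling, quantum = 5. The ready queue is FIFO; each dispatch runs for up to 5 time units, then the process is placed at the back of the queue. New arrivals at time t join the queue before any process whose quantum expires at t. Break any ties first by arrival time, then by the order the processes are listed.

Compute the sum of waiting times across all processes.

160

Schedule: | P1 0-5 | P5 5-10 | P6 10-15 | P4 15-19 | P2 19-24 | P1 24-29 | P3 29-32 | P5 32-36 | P6 36-41 | P2 41-43 | P1 43-48 |
Completion: P1=48  P2=43  P3=32  P4=19  P5=36  P6=41
Waiting = turnaround − burst: P1=33, P2=33, P3=23, P4=13, P5=27, P6=31
Total waiting = 33 + 33 + 23 + 13 + 27 + 31 = 160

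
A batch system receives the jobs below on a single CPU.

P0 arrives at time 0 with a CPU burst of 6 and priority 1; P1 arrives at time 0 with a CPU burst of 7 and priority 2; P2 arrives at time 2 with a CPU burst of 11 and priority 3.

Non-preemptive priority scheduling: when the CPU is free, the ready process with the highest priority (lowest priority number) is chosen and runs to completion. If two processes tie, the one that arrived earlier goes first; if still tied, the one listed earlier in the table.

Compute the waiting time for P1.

Schedule: | P0 0-6 | P1 6-13 | P2 13-24 |
Completion: P0=6  P1=13  P2=24
Waiting(P1) = turnaround − burst = 13 − 7 = 6

6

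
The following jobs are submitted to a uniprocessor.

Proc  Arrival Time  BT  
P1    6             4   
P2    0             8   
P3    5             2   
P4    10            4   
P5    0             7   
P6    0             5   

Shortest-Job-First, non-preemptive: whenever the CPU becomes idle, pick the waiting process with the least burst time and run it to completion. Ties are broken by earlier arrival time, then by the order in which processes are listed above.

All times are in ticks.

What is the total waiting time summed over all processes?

39

Timeline: | P6 0-5 | P3 5-7 | P1 7-11 | P4 11-15 | P5 15-22 | P2 22-30 |
Completion: P1=11  P2=30  P3=7  P4=15  P5=22  P6=5
Waiting = turnaround − burst: P1=1, P2=22, P3=0, P4=1, P5=15, P6=0
Total waiting = 1 + 22 + 0 + 1 + 15 + 0 = 39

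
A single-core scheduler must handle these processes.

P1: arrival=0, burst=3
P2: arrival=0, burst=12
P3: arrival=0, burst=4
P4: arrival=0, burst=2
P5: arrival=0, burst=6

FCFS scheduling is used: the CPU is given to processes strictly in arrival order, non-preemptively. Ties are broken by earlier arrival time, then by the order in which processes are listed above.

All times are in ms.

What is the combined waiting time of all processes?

58

Gantt: | P1 0-3 | P2 3-15 | P3 15-19 | P4 19-21 | P5 21-27 |
Completion: P1=3  P2=15  P3=19  P4=21  P5=27
Turnaround (C−A): P1=3  P2=15  P3=19  P4=21  P5=27
Waiting = turnaround − burst: P1=0, P2=3, P3=15, P4=19, P5=21
Total waiting = 0 + 3 + 15 + 19 + 21 = 58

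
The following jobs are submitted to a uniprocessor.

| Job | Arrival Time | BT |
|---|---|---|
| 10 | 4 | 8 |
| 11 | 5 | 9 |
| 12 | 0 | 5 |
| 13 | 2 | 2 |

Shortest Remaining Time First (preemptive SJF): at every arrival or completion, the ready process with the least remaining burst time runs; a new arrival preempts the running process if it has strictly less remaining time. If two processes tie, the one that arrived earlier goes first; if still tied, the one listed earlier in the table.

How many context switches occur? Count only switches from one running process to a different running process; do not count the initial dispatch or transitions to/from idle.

4

Schedule: | 12 0-2 | 13 2-4 | 12 4-7 | 10 7-15 | 11 15-24 |
Completion: 10=15  11=24  12=7  13=4
Turnaround (C−A): 10=11  11=19  12=7  13=2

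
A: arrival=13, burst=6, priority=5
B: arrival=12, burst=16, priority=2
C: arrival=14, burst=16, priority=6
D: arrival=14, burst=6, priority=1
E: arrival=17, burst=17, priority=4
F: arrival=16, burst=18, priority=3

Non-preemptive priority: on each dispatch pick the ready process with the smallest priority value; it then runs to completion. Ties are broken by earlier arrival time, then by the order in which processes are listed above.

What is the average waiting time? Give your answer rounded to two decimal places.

30.67

Schedule: | idle 0-12 | B 12-28 | D 28-34 | F 34-52 | E 52-69 | A 69-75 | C 75-91 |
Completion: A=75  B=28  C=91  D=34  E=69  F=52
Turnaround (C−A): A=62  B=16  C=77  D=20  E=52  F=36
Waiting times: A=56, B=0, C=61, D=14, E=35, F=18
Average waiting = (56+0+61+14+35+18) / 6 = 184/6 = 30.67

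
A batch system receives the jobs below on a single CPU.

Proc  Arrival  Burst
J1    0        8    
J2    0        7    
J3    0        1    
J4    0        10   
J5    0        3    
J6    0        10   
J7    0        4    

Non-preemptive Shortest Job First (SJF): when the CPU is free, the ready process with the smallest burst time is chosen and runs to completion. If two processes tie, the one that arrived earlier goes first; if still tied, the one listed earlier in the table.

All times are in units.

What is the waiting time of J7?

4

Gantt: | J3 0-1 | J5 1-4 | J7 4-8 | J2 8-15 | J1 15-23 | J4 23-33 | J6 33-43 |
Completion: J1=23  J2=15  J3=1  J4=33  J5=4  J6=43  J7=8
Waiting(J7) = turnaround − burst = 8 − 4 = 4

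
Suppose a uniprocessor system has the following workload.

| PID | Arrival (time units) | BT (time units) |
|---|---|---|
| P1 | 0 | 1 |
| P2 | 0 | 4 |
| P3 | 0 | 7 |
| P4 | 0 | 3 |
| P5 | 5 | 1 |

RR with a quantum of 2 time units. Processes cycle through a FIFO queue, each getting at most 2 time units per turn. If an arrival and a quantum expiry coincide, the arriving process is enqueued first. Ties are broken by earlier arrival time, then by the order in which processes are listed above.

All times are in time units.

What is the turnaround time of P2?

Schedule: | P1 0-1 | P2 1-3 | P3 3-5 | P4 5-7 | P2 7-9 | P5 9-10 | P3 10-12 | P4 12-13 | P3 13-16 |
Completion: P1=1  P2=9  P3=16  P4=13  P5=10
Turnaround (C−A): P1=1  P2=9  P3=16  P4=13  P5=5
Turnaround(P2) = completion − arrival = 9 − 0 = 9

9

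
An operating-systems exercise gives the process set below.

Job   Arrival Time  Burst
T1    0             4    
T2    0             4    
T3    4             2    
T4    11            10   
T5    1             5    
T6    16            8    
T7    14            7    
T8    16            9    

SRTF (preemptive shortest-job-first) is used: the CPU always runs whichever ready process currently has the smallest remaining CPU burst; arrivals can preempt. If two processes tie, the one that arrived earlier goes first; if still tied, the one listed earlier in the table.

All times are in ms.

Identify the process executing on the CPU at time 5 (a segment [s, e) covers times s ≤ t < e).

T3

Gantt: | T1 0-4 | T3 4-6 | T2 6-10 | T5 10-15 | T7 15-22 | T6 22-30 | T8 30-39 | T4 39-49 |
Completion: T1=4  T2=10  T3=6  T4=49  T5=15  T6=30  T7=22  T8=39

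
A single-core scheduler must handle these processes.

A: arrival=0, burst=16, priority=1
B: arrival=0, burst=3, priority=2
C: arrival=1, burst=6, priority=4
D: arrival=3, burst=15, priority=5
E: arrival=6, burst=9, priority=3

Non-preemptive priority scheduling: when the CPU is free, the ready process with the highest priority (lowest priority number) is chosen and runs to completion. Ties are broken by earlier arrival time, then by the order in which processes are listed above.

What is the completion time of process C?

34

Gantt: | A 0-16 | B 16-19 | E 19-28 | C 28-34 | D 34-49 |
Completion: A=16  B=19  C=34  D=49  E=28
Turnaround (C−A): A=16  B=19  C=33  D=46  E=22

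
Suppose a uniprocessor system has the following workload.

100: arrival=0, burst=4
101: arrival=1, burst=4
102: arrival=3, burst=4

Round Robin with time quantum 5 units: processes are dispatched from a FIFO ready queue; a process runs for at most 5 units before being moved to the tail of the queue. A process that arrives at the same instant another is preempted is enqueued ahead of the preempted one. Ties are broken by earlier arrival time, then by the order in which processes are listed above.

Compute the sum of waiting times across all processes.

8

Gantt: | 100 0-4 | 101 4-8 | 102 8-12 |
Completion: 100=4  101=8  102=12
Waiting = turnaround − burst: 100=0, 101=3, 102=5
Total waiting = 0 + 3 + 5 = 8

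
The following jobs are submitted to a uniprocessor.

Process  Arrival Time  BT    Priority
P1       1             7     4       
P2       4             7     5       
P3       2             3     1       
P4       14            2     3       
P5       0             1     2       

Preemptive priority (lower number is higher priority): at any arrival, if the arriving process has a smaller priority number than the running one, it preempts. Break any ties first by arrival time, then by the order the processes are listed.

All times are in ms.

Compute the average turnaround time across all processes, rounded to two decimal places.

6.40

Gantt: | P5 0-1 | P1 1-2 | P3 2-5 | P1 5-11 | P2 11-14 | P4 14-16 | P2 16-20 |
Completion: P1=11  P2=20  P3=5  P4=16  P5=1
Turnaround (C−A): P1=10  P2=16  P3=3  P4=2  P5=1
Turnaround times: P1=10, P2=16, P3=3, P4=2, P5=1
Average turnaround = (10+16+3+2+1) / 5 = 32/5 = 6.40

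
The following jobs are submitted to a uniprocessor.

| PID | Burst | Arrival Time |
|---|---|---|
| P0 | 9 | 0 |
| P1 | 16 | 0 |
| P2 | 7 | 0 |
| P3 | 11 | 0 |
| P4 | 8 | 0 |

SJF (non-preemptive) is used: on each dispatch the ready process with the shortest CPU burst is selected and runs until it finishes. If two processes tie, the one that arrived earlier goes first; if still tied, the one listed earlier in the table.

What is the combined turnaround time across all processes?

Schedule: | P2 0-7 | P4 7-15 | P0 15-24 | P3 24-35 | P1 35-51 |
Completion: P0=24  P1=51  P2=7  P3=35  P4=15
Turnaround = completion − arrival: P0=24, P1=51, P2=7, P3=35, P4=15
Total turnaround = 24 + 51 + 7 + 35 + 15 = 132

132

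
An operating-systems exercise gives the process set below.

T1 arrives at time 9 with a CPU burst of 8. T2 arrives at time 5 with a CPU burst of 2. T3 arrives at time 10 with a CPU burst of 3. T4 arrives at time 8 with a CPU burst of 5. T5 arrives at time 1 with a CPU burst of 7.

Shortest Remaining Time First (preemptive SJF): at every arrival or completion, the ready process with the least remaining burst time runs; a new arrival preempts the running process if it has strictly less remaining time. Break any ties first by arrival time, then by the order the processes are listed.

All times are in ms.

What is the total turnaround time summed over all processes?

41

Gantt: | idle 0-1 | T5 1-5 | T2 5-7 | T5 7-10 | T3 10-13 | T4 13-18 | T1 18-26 |
Completion: T1=26  T2=7  T3=13  T4=18  T5=10
Turnaround = completion − arrival: T1=17, T2=2, T3=3, T4=10, T5=9
Total turnaround = 17 + 2 + 3 + 10 + 9 = 41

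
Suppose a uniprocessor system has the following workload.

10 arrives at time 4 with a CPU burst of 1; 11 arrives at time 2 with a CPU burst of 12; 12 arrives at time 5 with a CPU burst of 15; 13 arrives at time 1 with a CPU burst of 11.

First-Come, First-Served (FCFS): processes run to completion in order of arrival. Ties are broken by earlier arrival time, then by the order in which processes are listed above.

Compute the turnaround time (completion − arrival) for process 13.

11

Timeline: | idle 0-1 | 13 1-12 | 11 12-24 | 10 24-25 | 12 25-40 |
Completion: 10=25  11=24  12=40  13=12
Turnaround (C−A): 10=21  11=22  12=35  13=11
Turnaround(13) = completion − arrival = 12 − 1 = 11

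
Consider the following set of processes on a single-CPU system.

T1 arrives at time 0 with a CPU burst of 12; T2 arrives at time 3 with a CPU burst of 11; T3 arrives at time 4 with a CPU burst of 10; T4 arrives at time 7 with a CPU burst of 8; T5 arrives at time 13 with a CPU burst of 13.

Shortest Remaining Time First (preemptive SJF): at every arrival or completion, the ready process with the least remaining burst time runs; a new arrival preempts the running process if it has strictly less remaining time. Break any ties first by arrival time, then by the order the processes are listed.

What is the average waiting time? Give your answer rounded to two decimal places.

Gantt: | T1 0-12 | T4 12-20 | T3 20-30 | T2 30-41 | T5 41-54 |
Completion: T1=12  T2=41  T3=30  T4=20  T5=54
Waiting times: T1=0, T2=27, T3=16, T4=5, T5=28
Average waiting = (0+27+16+5+28) / 5 = 76/5 = 15.20

15.20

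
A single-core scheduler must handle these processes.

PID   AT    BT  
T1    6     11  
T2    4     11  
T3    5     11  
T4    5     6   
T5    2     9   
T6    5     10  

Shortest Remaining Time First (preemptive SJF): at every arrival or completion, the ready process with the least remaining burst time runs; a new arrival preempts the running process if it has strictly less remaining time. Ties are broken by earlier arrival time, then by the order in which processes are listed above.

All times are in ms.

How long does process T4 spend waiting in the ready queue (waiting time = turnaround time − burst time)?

Gantt: | idle 0-2 | T5 2-11 | T4 11-17 | T6 17-27 | T2 27-38 | T3 38-49 | T1 49-60 |
Completion: T1=60  T2=38  T3=49  T4=17  T5=11  T6=27
Waiting(T4) = turnaround − burst = 12 − 6 = 6

6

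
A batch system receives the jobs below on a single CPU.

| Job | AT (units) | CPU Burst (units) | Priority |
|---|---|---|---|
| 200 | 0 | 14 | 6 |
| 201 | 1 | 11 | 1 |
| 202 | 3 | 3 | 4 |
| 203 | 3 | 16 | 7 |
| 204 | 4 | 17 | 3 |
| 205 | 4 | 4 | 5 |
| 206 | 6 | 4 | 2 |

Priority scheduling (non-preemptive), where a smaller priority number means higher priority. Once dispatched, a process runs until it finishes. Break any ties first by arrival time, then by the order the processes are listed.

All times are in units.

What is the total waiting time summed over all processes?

195

Timeline: | 200 0-14 | 201 14-25 | 206 25-29 | 204 29-46 | 202 46-49 | 205 49-53 | 203 53-69 |
Completion: 200=14  201=25  202=49  203=69  204=46  205=53  206=29
Turnaround (C−A): 200=14  201=24  202=46  203=66  204=42  205=49  206=23
Waiting = turnaround − burst: 200=0, 201=13, 202=43, 203=50, 204=25, 205=45, 206=19
Total waiting = 0 + 13 + 43 + 50 + 25 + 45 + 19 = 195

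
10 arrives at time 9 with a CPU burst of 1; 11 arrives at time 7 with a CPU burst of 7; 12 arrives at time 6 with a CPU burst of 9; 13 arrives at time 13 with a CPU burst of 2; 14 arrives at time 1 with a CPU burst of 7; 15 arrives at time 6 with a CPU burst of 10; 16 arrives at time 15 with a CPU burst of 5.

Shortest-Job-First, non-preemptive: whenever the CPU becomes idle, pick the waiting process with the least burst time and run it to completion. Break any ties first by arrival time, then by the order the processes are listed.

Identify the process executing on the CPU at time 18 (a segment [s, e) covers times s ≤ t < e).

16

Timeline: | idle 0-1 | 14 1-8 | 11 8-15 | 10 15-16 | 13 16-18 | 16 18-23 | 12 23-32 | 15 32-42 |
Completion: 10=16  11=15  12=32  13=18  14=8  15=42  16=23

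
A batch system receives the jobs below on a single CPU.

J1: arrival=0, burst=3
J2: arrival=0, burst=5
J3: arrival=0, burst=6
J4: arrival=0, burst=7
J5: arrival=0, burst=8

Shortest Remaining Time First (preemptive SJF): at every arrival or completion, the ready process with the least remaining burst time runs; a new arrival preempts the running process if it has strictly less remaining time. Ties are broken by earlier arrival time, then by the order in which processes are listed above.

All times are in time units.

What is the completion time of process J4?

Schedule: | J1 0-3 | J2 3-8 | J3 8-14 | J4 14-21 | J5 21-29 |
Completion: J1=3  J2=8  J3=14  J4=21  J5=29
Turnaround (C−A): J1=3  J2=8  J3=14  J4=21  J5=29

21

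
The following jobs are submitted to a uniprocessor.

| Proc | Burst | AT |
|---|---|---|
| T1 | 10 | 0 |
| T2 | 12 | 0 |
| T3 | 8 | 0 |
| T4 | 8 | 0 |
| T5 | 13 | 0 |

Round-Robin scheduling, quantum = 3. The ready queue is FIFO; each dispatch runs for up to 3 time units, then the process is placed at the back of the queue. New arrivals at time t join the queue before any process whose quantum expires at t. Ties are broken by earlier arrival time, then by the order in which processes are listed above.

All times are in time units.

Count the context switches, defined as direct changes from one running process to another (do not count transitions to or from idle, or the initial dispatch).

17

Gantt: | T1 0-3 | T2 3-6 | T3 6-9 | T4 9-12 | T5 12-15 | T1 15-18 | T2 18-21 | T3 21-24 | T4 24-27 | T5 27-30 | T1 30-33 | T2 33-36 | T3 36-38 | T4 38-40 | T5 40-43 | T1 43-44 | T2 44-47 | T5 47-51 |
Completion: T1=44  T2=47  T3=38  T4=40  T5=51
Turnaround (C−A): T1=44  T2=47  T3=38  T4=40  T5=51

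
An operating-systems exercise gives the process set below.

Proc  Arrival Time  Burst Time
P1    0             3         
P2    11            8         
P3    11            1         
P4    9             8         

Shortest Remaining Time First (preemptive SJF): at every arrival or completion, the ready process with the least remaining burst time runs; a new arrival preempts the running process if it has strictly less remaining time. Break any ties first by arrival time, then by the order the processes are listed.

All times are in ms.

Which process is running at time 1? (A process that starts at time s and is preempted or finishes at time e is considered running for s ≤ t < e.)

Timeline: | P1 0-3 | idle 3-9 | P4 9-11 | P3 11-12 | P4 12-18 | P2 18-26 |
Completion: P1=3  P2=26  P3=12  P4=18

P1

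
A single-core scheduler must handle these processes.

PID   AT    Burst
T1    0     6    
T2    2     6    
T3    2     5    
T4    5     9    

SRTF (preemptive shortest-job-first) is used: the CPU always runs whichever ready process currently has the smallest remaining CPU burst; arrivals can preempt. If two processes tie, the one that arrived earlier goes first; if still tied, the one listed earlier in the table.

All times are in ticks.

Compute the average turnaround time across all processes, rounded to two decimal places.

Schedule: | T1 0-6 | T3 6-11 | T2 11-17 | T4 17-26 |
Completion: T1=6  T2=17  T3=11  T4=26
Turnaround times: T1=6, T2=15, T3=9, T4=21
Average turnaround = (6+15+9+21) / 4 = 51/4 = 12.75

12.75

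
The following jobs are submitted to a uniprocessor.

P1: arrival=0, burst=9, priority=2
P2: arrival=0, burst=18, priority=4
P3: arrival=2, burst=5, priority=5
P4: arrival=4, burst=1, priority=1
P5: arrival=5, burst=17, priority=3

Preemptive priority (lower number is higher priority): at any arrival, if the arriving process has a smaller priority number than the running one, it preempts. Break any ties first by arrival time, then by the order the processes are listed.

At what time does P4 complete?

5

Timeline: | P1 0-4 | P4 4-5 | P1 5-10 | P5 10-27 | P2 27-45 | P3 45-50 |
Completion: P1=10  P2=45  P3=50  P4=5  P5=27
Turnaround (C−A): P1=10  P2=45  P3=48  P4=1  P5=22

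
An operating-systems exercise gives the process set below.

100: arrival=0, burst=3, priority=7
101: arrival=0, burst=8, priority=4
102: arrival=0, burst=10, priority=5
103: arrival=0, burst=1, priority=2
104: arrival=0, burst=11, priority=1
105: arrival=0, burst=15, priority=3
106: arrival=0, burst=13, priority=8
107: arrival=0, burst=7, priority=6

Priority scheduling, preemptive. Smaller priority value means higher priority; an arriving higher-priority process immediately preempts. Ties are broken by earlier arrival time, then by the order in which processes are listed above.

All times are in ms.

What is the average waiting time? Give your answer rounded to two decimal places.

29.63

Schedule: | 104 0-11 | 103 11-12 | 105 12-27 | 101 27-35 | 102 35-45 | 107 45-52 | 100 52-55 | 106 55-68 |
Completion: 100=55  101=35  102=45  103=12  104=11  105=27  106=68  107=52
Turnaround (C−A): 100=55  101=35  102=45  103=12  104=11  105=27  106=68  107=52
Waiting times: 100=52, 101=27, 102=35, 103=11, 104=0, 105=12, 106=55, 107=45
Average waiting = (52+27+35+11+0+12+55+45) / 8 = 237/8 = 29.63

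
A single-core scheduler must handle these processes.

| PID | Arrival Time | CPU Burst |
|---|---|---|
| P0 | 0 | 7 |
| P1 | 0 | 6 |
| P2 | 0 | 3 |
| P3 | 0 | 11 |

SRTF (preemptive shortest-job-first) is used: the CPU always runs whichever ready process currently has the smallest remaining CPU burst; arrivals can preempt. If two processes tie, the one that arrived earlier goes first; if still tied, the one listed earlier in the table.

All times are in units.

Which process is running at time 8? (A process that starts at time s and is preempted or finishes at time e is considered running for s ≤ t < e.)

P1

Schedule: | P2 0-3 | P1 3-9 | P0 9-16 | P3 16-27 |
Completion: P0=16  P1=9  P2=3  P3=27
Turnaround (C−A): P0=16  P1=9  P2=3  P3=27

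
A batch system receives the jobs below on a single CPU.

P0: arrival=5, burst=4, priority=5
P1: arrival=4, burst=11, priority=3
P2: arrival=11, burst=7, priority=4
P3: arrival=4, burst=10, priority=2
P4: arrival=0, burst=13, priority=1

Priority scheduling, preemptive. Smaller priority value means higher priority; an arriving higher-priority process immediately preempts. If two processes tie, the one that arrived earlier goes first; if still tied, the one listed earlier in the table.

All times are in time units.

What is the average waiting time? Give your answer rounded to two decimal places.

17.40

Timeline: | P4 0-13 | P3 13-23 | P1 23-34 | P2 34-41 | P0 41-45 |
Completion: P0=45  P1=34  P2=41  P3=23  P4=13
Waiting times: P0=36, P1=19, P2=23, P3=9, P4=0
Average waiting = (36+19+23+9+0) / 5 = 87/5 = 17.40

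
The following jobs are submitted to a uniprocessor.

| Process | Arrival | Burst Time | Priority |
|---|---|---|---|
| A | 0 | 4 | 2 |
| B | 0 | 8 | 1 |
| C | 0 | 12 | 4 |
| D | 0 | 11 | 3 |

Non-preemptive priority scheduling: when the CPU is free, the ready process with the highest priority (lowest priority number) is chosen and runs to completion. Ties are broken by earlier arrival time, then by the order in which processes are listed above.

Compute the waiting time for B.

Timeline: | B 0-8 | A 8-12 | D 12-23 | C 23-35 |
Completion: A=12  B=8  C=35  D=23
Turnaround (C−A): A=12  B=8  C=35  D=23
Waiting(B) = turnaround − burst = 8 − 8 = 0

0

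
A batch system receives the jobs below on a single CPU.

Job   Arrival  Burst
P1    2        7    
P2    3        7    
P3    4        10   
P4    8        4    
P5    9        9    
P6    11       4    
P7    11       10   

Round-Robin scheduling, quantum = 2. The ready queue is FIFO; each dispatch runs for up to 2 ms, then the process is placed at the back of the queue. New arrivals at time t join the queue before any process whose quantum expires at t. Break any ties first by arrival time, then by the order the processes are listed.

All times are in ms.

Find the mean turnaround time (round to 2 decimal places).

33.71

Schedule: | idle 0-2 | P1 2-4 | P2 4-6 | P3 6-8 | P1 8-10 | P2 10-12 | P4 12-14 | P3 14-16 | P5 16-18 | P1 18-20 | P6 20-22 | P7 22-24 | P2 24-26 | P4 26-28 | P3 28-30 | P5 30-32 | P1 32-33 | P6 33-35 | P7 35-37 | P2 37-38 | P3 38-40 | P5 40-42 | P7 42-44 | P3 44-46 | P5 46-48 | P7 48-50 | P5 50-51 | P7 51-53 |
Completion: P1=33  P2=38  P3=46  P4=28  P5=51  P6=35  P7=53
Turnaround (C−A): P1=31  P2=35  P3=42  P4=20  P5=42  P6=24  P7=42
Turnaround times: P1=31, P2=35, P3=42, P4=20, P5=42, P6=24, P7=42
Average turnaround = (31+35+42+20+42+24+42) / 7 = 236/7 = 33.71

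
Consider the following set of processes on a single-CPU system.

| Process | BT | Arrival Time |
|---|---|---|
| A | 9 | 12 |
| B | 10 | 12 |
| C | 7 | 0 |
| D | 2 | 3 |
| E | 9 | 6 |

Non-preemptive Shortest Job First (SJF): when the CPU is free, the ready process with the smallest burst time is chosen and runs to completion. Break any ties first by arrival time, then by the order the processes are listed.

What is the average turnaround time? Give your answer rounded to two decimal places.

13.00

Schedule: | C 0-7 | D 7-9 | E 9-18 | A 18-27 | B 27-37 |
Completion: A=27  B=37  C=7  D=9  E=18
Turnaround (C−A): A=15  B=25  C=7  D=6  E=12
Turnaround times: A=15, B=25, C=7, D=6, E=12
Average turnaround = (15+25+7+6+12) / 5 = 65/5 = 13.00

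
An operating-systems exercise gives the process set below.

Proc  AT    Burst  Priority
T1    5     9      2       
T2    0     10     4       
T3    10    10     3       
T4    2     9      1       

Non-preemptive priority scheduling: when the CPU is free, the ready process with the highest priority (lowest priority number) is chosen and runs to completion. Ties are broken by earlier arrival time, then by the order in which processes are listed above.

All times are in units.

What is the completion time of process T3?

38

Timeline: | T2 0-10 | T4 10-19 | T1 19-28 | T3 28-38 |
Completion: T1=28  T2=10  T3=38  T4=19
Turnaround (C−A): T1=23  T2=10  T3=28  T4=17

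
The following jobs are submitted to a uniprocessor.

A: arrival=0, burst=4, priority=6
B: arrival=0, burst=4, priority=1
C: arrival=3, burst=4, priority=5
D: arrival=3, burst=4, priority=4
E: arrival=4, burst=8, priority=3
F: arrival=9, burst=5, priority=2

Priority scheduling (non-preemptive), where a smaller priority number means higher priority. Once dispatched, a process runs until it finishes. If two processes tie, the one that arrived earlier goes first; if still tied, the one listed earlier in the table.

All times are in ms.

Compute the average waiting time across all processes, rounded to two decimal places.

10.00

Schedule: | B 0-4 | E 4-12 | F 12-17 | D 17-21 | C 21-25 | A 25-29 |
Completion: A=29  B=4  C=25  D=21  E=12  F=17
Turnaround (C−A): A=29  B=4  C=22  D=18  E=8  F=8
Waiting times: A=25, B=0, C=18, D=14, E=0, F=3
Average waiting = (25+0+18+14+0+3) / 6 = 60/6 = 10.00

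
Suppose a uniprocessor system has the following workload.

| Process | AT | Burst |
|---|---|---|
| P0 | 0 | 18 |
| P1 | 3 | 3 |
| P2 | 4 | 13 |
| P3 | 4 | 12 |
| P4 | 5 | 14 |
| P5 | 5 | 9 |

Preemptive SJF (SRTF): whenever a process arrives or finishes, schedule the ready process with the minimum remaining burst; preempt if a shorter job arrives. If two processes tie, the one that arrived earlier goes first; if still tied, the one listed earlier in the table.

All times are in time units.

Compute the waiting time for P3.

11

Schedule: | P0 0-3 | P1 3-6 | P5 6-15 | P3 15-27 | P2 27-40 | P4 40-54 | P0 54-69 |
Completion: P0=69  P1=6  P2=40  P3=27  P4=54  P5=15
Turnaround (C−A): P0=69  P1=3  P2=36  P3=23  P4=49  P5=10
Waiting(P3) = turnaround − burst = 23 − 12 = 11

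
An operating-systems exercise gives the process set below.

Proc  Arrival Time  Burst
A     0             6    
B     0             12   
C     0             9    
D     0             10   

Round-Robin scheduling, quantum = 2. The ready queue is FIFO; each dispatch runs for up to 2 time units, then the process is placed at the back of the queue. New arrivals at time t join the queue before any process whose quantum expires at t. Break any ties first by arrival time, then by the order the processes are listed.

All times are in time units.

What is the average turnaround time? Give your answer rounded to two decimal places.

30.75

Schedule: | A 0-2 | B 2-4 | C 4-6 | D 6-8 | A 8-10 | B 10-12 | C 12-14 | D 14-16 | A 16-18 | B 18-20 | C 20-22 | D 22-24 | B 24-26 | C 26-28 | D 28-30 | B 30-32 | C 32-33 | D 33-35 | B 35-37 |
Completion: A=18  B=37  C=33  D=35
Turnaround (C−A): A=18  B=37  C=33  D=35
Turnaround times: A=18, B=37, C=33, D=35
Average turnaround = (18+37+33+35) / 4 = 123/4 = 30.75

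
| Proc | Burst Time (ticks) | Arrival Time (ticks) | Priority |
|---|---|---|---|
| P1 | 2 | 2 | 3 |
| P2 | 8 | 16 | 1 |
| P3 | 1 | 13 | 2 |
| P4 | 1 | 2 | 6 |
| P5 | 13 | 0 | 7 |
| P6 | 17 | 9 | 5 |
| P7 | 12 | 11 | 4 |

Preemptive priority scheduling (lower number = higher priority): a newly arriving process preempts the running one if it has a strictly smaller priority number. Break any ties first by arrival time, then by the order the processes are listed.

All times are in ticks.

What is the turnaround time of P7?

21

Schedule: | P5 0-2 | P1 2-4 | P4 4-5 | P5 5-9 | P6 9-11 | P7 11-13 | P3 13-14 | P7 14-16 | P2 16-24 | P7 24-32 | P6 32-47 | P5 47-54 |
Completion: P1=4  P2=24  P3=14  P4=5  P5=54  P6=47  P7=32
Turnaround (C−A): P1=2  P2=8  P3=1  P4=3  P5=54  P6=38  P7=21
Turnaround(P7) = completion − arrival = 32 − 11 = 21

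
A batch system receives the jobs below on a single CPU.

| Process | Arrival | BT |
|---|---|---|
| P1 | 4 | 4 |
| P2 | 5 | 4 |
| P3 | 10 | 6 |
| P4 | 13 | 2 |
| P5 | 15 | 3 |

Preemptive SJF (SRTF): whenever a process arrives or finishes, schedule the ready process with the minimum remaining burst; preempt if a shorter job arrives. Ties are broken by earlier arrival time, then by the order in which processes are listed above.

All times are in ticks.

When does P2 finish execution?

Timeline: | idle 0-4 | P1 4-8 | P2 8-12 | P3 12-13 | P4 13-15 | P5 15-18 | P3 18-23 |
Completion: P1=8  P2=12  P3=23  P4=15  P5=18
Turnaround (C−A): P1=4  P2=7  P3=13  P4=2  P5=3

12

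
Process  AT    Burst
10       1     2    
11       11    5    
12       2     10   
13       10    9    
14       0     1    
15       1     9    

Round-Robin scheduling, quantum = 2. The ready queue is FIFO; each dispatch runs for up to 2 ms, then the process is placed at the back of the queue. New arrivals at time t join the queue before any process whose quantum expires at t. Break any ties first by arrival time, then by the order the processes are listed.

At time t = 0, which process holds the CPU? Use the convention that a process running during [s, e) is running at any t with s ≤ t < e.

Timeline: | 14 0-1 | 10 1-3 | 15 3-5 | 12 5-7 | 15 7-9 | 12 9-11 | 15 11-13 | 13 13-15 | 11 15-17 | 12 17-19 | 15 19-21 | 13 21-23 | 11 23-25 | 12 25-27 | 15 27-28 | 13 28-30 | 11 30-31 | 12 31-33 | 13 33-36 |
Completion: 10=3  11=31  12=33  13=36  14=1  15=28

14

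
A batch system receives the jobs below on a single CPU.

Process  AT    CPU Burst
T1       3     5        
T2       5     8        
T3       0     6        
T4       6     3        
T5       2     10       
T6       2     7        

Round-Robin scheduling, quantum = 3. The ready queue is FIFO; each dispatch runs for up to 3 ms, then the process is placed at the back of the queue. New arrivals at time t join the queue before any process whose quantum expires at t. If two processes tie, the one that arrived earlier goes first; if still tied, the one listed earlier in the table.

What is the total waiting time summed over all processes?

Timeline: | T3 0-3 | T5 3-6 | T6 6-9 | T1 9-12 | T3 12-15 | T2 15-18 | T4 18-21 | T5 21-24 | T6 24-27 | T1 27-29 | T2 29-32 | T5 32-35 | T6 35-36 | T2 36-38 | T5 38-39 |
Completion: T1=29  T2=38  T3=15  T4=21  T5=39  T6=36
Turnaround (C−A): T1=26  T2=33  T3=15  T4=15  T5=37  T6=34
Waiting = turnaround − burst: T1=21, T2=25, T3=9, T4=12, T5=27, T6=27
Total waiting = 21 + 25 + 9 + 12 + 27 + 27 = 121

121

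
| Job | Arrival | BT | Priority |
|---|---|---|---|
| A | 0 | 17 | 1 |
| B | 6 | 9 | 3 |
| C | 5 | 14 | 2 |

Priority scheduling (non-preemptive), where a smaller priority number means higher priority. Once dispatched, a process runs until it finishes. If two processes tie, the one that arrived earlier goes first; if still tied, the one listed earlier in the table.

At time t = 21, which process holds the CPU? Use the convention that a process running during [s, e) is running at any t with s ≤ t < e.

C

Schedule: | A 0-17 | C 17-31 | B 31-40 |
Completion: A=17  B=40  C=31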